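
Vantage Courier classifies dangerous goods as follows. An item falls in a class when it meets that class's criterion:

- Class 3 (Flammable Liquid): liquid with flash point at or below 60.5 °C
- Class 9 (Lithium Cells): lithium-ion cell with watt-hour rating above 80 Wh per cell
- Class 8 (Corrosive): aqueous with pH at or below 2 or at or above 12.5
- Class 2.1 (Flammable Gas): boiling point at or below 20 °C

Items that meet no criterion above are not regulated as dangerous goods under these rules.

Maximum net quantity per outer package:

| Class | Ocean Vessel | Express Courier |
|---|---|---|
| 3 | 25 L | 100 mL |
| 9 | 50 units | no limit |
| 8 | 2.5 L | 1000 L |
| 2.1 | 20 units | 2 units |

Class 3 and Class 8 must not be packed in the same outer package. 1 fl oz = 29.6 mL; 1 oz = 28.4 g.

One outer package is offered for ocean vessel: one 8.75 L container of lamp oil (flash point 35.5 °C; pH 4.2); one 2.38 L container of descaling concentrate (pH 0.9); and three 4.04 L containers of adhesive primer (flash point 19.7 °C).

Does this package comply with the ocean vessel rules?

Lamp oil: flash point 35.5 °C ≤ 60.5 °C → Class 3 (Flammable Liquid).
pH 0.9 meets the Class 8 criterion (Corrosive), so the descaling concentrate is Class 8.
Flash point 19.7 °C meets the Class 3 criterion (Flammable Liquid), so the adhesive primer is Class 3.
Class 3 net quantity: 8.75 L + (three 4.04 L containers = 12.12 L) = 20.87 L.
20.87 L ≤ 25 L (ocean vessel limit, Class 3) — within limit.
Class 8 quantity: 2.38 L.
That is within the Class 8 ocean vessel limit of 2.5 L.
Class 3 and Class 8 may not share an outer package.

No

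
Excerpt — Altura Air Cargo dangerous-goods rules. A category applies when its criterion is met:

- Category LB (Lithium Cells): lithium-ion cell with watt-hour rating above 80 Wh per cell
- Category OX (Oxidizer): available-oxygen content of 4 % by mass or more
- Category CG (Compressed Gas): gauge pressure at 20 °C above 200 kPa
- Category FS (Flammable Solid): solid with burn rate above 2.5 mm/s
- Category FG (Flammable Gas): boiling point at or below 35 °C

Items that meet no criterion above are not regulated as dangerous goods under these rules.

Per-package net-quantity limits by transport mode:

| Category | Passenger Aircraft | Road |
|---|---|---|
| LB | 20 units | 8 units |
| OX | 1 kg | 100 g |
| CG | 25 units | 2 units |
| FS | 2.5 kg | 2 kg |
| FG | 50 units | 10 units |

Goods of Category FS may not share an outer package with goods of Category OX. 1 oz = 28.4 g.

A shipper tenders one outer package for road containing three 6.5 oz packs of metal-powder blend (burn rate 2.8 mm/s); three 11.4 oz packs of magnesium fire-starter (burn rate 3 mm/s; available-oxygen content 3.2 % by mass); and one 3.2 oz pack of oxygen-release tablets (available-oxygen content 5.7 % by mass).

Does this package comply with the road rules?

No

The metal-powder blend has burn rate 2.8 mm/s, which is > 2.5 mm/s, so it is Category FS (Flammable Solid).
With burn rate 3 mm/s (> 2.5 mm/s), the magnesium fire-starter falls in Category FS.
The oxygen-release tablets have available-oxygen content 5.7 % by mass, which is ≥ 4 % by mass, so they are Category OX (Oxidizer).
Total Category FS: (three 6.5 oz packs = 553.8 g) + (three 11.4 oz packs = 971.28 g) = 1525.08 g.
1525.08 g is within the road limit of 2 kg for Category FS.
Category OX quantity: one 3.2 oz pack = 90.88 g.
90.88 g ≤ 100 g (road limit, Category OX) — within limit.
Category FS and Category OX may not share an outer package.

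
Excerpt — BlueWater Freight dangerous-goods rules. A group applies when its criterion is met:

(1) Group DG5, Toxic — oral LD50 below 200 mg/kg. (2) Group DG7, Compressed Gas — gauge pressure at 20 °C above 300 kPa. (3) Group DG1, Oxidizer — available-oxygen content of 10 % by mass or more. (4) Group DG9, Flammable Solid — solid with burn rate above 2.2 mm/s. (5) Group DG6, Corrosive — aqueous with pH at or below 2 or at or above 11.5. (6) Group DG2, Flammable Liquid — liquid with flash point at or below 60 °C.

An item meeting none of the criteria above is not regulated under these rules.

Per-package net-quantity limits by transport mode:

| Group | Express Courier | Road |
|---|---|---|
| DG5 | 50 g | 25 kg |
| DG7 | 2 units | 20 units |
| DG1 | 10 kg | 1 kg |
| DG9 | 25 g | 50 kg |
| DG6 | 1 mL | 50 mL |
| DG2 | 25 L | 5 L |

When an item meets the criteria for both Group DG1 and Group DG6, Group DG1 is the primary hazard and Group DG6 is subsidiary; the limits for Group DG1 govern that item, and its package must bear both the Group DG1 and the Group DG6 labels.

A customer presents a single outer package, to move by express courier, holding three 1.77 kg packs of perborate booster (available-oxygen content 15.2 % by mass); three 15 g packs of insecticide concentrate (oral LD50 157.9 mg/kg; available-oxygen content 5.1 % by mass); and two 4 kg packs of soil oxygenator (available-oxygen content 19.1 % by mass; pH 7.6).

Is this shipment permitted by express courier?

The perborate booster has available-oxygen content 15.2 % by mass, which is ≥ 10 % by mass, so it is Group DG1 (Oxidizer).
Insecticide concentrate: oral LD50 157.9 mg/kg < 200 mg/kg → Group DG5 (Toxic).
With available-oxygen content 19.1 % by mass (≥ 10 % by mass), the soil oxygenator falls in Group DG1.
Total Group DG1: (three 1.77 kg packs = 5.31 kg) + (two 4 kg packs = 8 kg) = 13.31 kg.
13.31 kg exceeds the express courier limit of 10 kg for Group DG1.
Group DG5 quantity: three 15 g packs = 45 g.
That is within the Group DG5 express courier limit of 50 g.

No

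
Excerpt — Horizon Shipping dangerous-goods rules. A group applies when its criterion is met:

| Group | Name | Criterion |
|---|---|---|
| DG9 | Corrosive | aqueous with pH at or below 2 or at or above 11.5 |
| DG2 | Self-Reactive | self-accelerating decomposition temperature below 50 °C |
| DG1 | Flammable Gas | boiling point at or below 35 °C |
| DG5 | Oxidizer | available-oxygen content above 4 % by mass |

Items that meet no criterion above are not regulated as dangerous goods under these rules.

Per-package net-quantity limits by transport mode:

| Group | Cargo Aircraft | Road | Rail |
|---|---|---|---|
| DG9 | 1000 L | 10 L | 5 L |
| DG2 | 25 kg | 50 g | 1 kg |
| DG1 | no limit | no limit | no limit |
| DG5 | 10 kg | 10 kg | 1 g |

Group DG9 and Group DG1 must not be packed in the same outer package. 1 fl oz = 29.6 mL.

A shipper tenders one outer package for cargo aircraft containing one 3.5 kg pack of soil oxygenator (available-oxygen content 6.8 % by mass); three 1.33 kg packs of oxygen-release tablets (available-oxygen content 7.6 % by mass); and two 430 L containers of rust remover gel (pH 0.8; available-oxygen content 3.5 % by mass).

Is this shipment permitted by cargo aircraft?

Yes

With available-oxygen content 6.8 % by mass (> 4 % by mass), the soil oxygenator falls in Group DG5.
Available-oxygen content 7.6 % by mass meets the Group DG5 criterion (Oxidizer), so the oxygen-release tablets are Group DG5.
With pH 0.8 (≤ 2), the rust remover gel falls in Group DG9.
Group DG9 quantity: two 430 L containers = 860 L.
860 L ≤ 1000 L (cargo aircraft limit, Group DG9) — within limit.
Group DG5 net quantity: 3.5 kg + (three 1.33 kg packs = 3.99 kg) = 7.49 kg.
That is within the Group DG5 cargo aircraft limit of 10 kg.
The segregation rule (Group DG9 with Group DG1) does not apply to Group DG9 with Group DG5.
Every hazard group is within its cargo aircraft limit and no segregation rule is violated.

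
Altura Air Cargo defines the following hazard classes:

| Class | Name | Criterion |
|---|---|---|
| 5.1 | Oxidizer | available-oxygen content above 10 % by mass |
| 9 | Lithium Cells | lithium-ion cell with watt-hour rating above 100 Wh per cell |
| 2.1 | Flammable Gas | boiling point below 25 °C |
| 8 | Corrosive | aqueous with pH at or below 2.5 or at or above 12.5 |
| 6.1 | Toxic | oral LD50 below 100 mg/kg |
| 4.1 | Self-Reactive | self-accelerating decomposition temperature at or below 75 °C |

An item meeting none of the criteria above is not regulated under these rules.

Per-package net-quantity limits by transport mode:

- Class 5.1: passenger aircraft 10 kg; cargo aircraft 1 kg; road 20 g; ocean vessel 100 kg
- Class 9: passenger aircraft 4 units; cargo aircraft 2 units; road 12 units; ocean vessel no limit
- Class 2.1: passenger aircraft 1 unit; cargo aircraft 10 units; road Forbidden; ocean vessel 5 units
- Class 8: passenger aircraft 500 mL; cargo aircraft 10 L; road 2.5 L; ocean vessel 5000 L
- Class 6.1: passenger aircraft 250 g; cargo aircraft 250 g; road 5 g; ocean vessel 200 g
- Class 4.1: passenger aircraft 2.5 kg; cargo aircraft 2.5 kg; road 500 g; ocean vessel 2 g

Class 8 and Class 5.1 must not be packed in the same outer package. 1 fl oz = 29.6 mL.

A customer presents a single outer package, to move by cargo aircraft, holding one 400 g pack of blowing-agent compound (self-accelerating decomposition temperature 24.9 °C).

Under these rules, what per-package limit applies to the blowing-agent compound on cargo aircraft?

With self-accelerating decomposition temperature 24.9 °C (≤ 75 °C), the blowing-agent compound falls in Class 4.1.
The cargo aircraft limit for Class 4.1 is 2.5 kg.

2.5 kg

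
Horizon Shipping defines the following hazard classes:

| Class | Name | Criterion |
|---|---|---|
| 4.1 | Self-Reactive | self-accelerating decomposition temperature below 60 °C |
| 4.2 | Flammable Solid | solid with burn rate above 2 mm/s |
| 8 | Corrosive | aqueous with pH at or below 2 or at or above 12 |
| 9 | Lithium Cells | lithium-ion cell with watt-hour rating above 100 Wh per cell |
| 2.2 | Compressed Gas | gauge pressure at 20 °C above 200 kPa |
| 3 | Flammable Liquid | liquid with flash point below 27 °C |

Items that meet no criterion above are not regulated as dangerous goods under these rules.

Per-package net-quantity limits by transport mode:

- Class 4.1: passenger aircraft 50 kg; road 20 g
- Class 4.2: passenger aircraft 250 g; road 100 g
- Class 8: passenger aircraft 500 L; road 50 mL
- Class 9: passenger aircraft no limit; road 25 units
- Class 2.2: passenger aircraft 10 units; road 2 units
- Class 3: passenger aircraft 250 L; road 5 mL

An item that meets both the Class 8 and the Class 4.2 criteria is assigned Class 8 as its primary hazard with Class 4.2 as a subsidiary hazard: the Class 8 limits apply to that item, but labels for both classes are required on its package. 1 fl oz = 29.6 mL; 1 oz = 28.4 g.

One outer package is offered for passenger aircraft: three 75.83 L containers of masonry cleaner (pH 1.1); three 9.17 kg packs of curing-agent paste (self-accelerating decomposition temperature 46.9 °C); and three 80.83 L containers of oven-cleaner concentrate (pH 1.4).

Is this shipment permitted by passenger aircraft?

Masonry cleaner: pH 1.1 ≤ 2 → Class 8 (Corrosive).
The curing-agent paste has self-accelerating decomposition temperature 46.9 °C, which is < 60 °C, so it is Class 4.1 (Self-Reactive).
The oven-cleaner concentrate has pH 1.4, which is ≤ 2, so it is Class 8 (Corrosive).
Class 8 net quantity: (three 75.83 L containers = 227.49 L) + (three 80.83 L containers = 242.49 L) = 469.98 L.
469.98 L ≤ 500 L (passenger aircraft limit, Class 8) — within limit.
Class 4.1 quantity: three 9.17 kg packs = 27.51 kg.
27.51 kg is within the passenger aircraft limit of 50 kg for Class 4.1.
Every hazard class is within its passenger aircraft limit and no segregation rule is violated.

Yes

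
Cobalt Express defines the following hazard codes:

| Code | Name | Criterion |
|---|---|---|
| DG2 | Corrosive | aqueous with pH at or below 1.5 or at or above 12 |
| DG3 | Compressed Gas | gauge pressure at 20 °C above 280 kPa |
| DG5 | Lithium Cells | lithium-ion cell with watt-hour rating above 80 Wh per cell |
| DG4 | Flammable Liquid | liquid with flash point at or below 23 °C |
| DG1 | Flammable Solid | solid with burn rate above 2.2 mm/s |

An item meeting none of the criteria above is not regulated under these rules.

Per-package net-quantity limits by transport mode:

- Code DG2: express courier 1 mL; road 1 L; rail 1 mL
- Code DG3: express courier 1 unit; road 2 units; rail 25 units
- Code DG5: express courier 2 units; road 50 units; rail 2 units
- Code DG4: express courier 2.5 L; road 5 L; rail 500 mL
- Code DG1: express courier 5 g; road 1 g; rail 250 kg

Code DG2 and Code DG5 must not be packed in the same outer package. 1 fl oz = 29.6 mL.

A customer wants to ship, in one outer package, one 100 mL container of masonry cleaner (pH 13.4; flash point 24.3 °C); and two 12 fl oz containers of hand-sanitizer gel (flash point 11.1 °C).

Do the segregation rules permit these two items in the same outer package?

Yes

pH 13.4 meets the Code DG2 criterion (Corrosive), so the masonry cleaner is Code DG2.
Flash point 11.1 °C meets the Code DG4 criterion (Flammable Liquid), so the hand-sanitizer gel is Code DG4.
No segregation rule bars Code DG2 with Code DG4.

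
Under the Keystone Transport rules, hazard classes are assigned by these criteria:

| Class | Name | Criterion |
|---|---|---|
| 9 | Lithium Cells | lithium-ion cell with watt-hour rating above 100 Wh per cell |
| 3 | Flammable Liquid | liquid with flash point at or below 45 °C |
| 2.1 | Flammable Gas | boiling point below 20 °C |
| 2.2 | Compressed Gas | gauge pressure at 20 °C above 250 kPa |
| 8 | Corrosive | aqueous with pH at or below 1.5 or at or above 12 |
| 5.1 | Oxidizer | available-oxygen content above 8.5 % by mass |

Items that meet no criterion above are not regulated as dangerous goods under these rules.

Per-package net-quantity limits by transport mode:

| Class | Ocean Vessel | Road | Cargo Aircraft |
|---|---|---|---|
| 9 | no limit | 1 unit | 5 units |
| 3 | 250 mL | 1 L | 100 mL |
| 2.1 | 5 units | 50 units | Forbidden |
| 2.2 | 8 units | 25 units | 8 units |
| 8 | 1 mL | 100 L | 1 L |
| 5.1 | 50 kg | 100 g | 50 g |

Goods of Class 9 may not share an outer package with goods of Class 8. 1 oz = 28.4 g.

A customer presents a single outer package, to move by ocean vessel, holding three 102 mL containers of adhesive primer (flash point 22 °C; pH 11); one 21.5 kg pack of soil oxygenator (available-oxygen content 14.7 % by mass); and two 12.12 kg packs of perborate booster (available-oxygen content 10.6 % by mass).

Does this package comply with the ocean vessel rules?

Adhesive primer: flash point 22 °C ≤ 45 °C → Class 3 (Flammable Liquid).
The soil oxygenator has available-oxygen content 14.7 % by mass, which is > 8.5 % by mass, so it is Class 5.1 (Oxidizer).
Perborate booster: available-oxygen content 10.6 % by mass > 8.5 % by mass → Class 5.1 (Oxidizer).
Total Class 5.1: 21.5 kg + (two 12.12 kg packs = 24.24 kg) = 45.74 kg.
That is within the Class 5.1 ocean vessel limit of 50 kg.
Class 3 quantity: three 102 mL containers = 306 mL.
306 mL > 250 mL (ocean vessel limit, Class 3) — over the limit.
The segregation rule (Class 9 with Class 8) does not apply to Class 5.1 with Class 3.

No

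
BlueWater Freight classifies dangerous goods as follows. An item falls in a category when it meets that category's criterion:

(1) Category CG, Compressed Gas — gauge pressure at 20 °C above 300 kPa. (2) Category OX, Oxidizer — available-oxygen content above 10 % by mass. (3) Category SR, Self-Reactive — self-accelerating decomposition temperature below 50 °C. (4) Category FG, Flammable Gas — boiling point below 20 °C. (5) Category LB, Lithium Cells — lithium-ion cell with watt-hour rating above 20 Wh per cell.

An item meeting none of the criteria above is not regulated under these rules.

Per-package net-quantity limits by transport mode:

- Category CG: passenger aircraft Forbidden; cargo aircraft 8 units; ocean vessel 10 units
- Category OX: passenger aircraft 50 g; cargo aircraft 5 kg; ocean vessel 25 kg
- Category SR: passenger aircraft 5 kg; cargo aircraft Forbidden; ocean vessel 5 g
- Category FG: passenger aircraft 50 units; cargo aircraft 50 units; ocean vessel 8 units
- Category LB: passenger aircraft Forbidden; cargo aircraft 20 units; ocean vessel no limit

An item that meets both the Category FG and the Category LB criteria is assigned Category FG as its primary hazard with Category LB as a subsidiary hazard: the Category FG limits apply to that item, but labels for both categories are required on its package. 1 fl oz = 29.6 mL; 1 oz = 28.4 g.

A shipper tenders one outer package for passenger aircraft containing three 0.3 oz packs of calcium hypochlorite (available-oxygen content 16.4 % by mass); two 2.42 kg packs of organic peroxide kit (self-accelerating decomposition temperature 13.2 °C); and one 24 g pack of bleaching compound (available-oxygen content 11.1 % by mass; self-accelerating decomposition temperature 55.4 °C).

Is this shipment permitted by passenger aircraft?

Yes

Available-oxygen content 16.4 % by mass meets the Category OX criterion (Oxidizer), so the calcium hypochlorite is Category OX.
Self-accelerating decomposition temperature 13.2 °C meets the Category SR criterion (Self-Reactive), so the organic peroxide kit is Category SR.
Available-oxygen content 11.1 % by mass meets the Category OX criterion (Oxidizer), so the bleaching compound is Category OX.
Category OX net quantity: (three 0.3 oz packs = 25.56 g) + 24 g = 49.56 g.
49.56 g ≤ 50 g (passenger aircraft limit, Category OX) — within limit.
Category SR quantity: two 2.42 kg packs = 4.84 kg.
4.84 kg ≤ 5 kg (passenger aircraft limit, Category SR) — within limit.
Every hazard category is within its passenger aircraft limit and no segregation rule is violated.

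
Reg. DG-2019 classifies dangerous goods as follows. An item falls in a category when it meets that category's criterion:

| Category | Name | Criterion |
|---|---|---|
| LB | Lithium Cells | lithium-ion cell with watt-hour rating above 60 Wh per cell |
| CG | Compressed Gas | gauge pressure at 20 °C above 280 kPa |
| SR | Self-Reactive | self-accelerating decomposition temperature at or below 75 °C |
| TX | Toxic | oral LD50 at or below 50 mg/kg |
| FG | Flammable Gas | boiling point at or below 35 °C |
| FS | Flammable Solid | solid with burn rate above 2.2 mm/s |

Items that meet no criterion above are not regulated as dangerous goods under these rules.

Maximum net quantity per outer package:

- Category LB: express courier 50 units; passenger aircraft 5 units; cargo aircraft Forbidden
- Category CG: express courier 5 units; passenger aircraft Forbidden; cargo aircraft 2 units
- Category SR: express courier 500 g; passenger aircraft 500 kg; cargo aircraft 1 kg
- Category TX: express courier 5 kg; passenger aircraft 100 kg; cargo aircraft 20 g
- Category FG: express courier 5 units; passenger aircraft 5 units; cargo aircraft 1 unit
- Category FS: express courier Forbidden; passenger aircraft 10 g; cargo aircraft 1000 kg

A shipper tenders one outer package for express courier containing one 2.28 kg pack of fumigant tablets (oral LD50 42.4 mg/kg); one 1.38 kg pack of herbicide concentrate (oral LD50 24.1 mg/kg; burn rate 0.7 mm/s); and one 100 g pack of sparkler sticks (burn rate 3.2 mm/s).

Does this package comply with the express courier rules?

The fumigant tablets have oral LD50 42.4 mg/kg, which is ≤ 50 mg/kg, so they are Category TX (Toxic).
Herbicide concentrate: oral LD50 24.1 mg/kg ≤ 50 mg/kg → Category TX (Toxic).
Burn rate 3.2 mm/s meets the Category FS criterion (Flammable Solid), so the sparkler sticks are Category FS.
Total Category TX: 2.28 kg + 1.38 kg = 3.66 kg.
That is within the Category TX express courier limit of 5 kg.
Category FS quantity: 100 g.
By express courier, Category FS is Forbidden regardless of quantity.

No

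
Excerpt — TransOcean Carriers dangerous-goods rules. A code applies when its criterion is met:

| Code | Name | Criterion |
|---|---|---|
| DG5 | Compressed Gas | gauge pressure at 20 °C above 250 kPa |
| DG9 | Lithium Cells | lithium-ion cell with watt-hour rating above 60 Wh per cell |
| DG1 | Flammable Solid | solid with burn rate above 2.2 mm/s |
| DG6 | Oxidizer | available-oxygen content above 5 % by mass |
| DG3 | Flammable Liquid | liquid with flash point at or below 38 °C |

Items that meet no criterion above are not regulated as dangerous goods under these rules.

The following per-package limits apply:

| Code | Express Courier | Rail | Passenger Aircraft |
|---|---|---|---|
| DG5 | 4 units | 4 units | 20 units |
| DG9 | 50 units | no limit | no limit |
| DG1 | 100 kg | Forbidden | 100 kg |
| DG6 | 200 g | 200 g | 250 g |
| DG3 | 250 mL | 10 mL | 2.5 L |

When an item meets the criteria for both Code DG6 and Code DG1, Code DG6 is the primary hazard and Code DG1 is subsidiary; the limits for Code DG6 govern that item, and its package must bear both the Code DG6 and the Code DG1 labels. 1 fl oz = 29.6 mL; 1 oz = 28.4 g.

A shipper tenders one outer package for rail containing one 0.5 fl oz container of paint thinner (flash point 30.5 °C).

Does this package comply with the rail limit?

No

Flash point 30.5 °C meets the Code DG3 criterion (Flammable Liquid), so the paint thinner is Code DG3.
Code DG3 quantity: one 0.5 fl oz container = 14.8 mL.
That exceeds the Code DG3 rail limit of 10 mL.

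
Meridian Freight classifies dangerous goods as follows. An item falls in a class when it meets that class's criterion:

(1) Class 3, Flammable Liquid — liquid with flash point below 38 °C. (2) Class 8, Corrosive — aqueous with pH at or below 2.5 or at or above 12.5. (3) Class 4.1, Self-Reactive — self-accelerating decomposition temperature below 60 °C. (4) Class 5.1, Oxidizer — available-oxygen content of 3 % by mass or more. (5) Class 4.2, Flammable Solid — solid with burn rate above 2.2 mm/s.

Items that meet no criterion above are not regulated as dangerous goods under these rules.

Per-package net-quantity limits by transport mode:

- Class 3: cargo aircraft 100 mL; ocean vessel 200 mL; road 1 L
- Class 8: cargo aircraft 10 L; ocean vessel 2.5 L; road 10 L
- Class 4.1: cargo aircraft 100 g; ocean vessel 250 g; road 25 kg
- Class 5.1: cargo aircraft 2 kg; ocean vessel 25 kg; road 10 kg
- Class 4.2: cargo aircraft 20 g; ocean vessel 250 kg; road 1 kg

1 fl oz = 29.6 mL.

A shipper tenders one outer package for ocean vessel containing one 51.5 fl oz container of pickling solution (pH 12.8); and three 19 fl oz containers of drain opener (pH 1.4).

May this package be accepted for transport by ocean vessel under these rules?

No

With pH 12.8 (≥ 12.5), the pickling solution falls in Class 8.
Drain opener: pH 1.4 ≤ 2.5 → Class 8 (Corrosive).
Class 8 net quantity: (one 51.5 fl oz container = 1524.4 mL) + (three 19 fl oz containers = 1687.2 mL) = 3211.6 mL.
That exceeds the Class 8 ocean vessel limit of 2.5 L.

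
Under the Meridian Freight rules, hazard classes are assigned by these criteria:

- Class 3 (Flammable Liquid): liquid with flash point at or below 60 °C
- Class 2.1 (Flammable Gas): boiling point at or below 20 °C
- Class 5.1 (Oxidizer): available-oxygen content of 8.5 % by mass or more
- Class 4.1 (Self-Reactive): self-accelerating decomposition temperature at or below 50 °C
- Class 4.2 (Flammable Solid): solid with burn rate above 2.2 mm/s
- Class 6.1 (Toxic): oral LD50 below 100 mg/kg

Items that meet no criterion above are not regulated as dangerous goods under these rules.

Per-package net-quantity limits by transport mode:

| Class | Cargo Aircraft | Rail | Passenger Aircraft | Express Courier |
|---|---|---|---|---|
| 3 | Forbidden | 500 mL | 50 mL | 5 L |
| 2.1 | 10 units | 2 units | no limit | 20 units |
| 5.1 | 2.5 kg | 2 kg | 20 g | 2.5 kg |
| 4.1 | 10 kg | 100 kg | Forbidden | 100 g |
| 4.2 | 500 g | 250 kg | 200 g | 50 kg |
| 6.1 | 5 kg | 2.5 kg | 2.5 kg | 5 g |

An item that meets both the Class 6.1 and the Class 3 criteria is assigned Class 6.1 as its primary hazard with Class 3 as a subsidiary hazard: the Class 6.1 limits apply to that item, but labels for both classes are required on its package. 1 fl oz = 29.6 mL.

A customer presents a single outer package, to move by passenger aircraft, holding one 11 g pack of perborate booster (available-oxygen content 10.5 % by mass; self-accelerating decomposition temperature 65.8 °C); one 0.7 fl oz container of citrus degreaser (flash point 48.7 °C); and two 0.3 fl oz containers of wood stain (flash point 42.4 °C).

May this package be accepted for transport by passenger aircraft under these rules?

Yes

With available-oxygen content 10.5 % by mass (≥ 8.5 % by mass), the perborate booster falls in Class 5.1.
The citrus degreaser has flash point 48.7 °C, which is ≤ 60 °C, so it is Class 3 (Flammable Liquid).
The wood stain has flash point 42.4 °C, which is ≤ 60 °C, so it is Class 3 (Flammable Liquid).
Class 5.1 quantity: 11 g.
That is within the Class 5.1 passenger aircraft limit of 20 g.
Class 3 net quantity: (one 0.7 fl oz container = 20.72 mL) + (two 0.3 fl oz containers = 17.76 mL) = 38.48 mL.
That is within the Class 3 passenger aircraft limit of 50 mL.
Every hazard class is within its passenger aircraft limit and no segregation rule is violated.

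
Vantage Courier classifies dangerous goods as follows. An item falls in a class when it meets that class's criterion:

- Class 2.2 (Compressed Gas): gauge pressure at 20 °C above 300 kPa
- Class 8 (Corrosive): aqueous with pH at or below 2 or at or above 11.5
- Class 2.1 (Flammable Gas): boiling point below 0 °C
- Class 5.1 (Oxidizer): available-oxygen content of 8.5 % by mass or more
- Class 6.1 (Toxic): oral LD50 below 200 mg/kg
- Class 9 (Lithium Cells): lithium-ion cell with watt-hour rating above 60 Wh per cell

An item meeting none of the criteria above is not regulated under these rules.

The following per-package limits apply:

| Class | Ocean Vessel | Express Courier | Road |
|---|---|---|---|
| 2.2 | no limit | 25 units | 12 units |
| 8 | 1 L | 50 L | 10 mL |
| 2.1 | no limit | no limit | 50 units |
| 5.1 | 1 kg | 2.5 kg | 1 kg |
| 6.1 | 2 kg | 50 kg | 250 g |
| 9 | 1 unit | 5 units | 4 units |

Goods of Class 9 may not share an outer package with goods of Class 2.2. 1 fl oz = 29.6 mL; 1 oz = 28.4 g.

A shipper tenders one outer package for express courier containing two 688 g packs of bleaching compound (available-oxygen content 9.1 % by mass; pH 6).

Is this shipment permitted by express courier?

Yes

With available-oxygen content 9.1 % by mass (≥ 8.5 % by mass), the bleaching compound falls in Class 5.1.
Class 5.1 quantity: two 688 g packs = 1.376 kg.
That is within the Class 5.1 express courier limit of 2.5 kg.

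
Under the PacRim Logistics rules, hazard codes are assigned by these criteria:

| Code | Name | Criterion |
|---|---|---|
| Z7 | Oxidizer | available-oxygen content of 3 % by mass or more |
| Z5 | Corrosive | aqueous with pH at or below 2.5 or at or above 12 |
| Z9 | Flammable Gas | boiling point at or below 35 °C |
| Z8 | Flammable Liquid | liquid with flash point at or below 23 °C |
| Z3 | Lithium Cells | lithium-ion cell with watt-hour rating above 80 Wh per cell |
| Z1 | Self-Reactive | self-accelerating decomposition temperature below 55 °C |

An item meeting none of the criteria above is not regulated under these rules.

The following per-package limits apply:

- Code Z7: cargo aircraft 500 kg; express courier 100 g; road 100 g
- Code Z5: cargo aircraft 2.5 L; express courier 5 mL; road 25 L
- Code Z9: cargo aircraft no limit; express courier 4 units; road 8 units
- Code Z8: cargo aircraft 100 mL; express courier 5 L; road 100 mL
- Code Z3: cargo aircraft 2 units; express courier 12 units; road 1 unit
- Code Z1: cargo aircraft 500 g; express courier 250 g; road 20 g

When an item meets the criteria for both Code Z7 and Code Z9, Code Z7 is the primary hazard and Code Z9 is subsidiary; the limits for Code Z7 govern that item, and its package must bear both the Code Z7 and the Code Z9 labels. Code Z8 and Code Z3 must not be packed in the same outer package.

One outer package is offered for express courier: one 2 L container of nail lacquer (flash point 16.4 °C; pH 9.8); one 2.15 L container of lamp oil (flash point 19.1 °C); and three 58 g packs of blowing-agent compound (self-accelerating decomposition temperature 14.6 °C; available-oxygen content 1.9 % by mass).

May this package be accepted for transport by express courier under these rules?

Yes

Nail lacquer: flash point 16.4 °C ≤ 23 °C → Code Z8 (Flammable Liquid).
Flash point 19.1 °C meets the Code Z8 criterion (Flammable Liquid), so the lamp oil is Code Z8.
Blowing-agent compound: self-accelerating decomposition temperature 14.6 °C < 55 °C → Code Z1 (Self-Reactive).
Code Z8 net quantity: 2 L + 2.15 L = 4.15 L.
4.15 L ≤ 5 L (express courier limit, Code Z8) — within limit.
Code Z1 quantity: three 58 g packs = 174 g.
174 g is within the express courier limit of 250 g for Code Z1.
The segregation rule (Code Z8 with Code Z3) does not apply to Code Z8 with Code Z1.
Every hazard code is within its express courier limit and no segregation rule is violated.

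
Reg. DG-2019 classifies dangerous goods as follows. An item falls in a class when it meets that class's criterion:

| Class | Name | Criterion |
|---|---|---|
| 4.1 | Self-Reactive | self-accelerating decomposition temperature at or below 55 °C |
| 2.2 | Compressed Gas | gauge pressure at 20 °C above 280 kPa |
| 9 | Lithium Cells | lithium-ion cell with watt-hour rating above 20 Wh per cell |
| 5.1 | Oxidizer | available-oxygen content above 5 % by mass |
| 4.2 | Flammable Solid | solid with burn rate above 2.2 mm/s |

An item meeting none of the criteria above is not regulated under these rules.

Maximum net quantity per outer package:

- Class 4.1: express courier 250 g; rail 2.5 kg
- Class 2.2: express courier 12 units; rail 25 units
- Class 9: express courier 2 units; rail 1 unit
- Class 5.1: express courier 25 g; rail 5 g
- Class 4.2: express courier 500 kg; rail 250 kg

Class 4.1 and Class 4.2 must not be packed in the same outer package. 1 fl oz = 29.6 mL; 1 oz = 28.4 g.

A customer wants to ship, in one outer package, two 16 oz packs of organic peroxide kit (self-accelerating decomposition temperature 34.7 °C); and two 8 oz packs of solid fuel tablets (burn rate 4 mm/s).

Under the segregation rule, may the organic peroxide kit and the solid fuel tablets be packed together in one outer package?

No

With self-accelerating decomposition temperature 34.7 °C (≤ 55 °C), the organic peroxide kit falls in Class 4.1.
With burn rate 4 mm/s (> 2.2 mm/s), the solid fuel tablets fall in Class 4.2.
Class 4.1 and Class 4.2 may not share an outer package.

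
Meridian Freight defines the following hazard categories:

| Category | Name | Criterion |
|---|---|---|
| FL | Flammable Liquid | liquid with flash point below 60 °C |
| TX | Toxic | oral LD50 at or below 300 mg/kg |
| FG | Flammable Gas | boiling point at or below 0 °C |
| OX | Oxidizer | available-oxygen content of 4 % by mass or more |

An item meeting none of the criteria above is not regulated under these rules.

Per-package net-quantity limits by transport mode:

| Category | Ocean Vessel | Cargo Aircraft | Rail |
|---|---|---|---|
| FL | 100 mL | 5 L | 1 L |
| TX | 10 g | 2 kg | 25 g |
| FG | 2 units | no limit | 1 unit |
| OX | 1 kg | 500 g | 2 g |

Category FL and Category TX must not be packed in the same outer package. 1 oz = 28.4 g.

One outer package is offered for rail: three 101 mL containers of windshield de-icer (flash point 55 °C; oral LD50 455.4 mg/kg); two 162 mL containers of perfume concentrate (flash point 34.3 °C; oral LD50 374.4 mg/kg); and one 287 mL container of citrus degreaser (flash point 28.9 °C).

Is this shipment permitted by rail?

With flash point 55 °C (< 60 °C), the windshield de-icer falls in Category FL.
Perfume concentrate: flash point 34.3 °C < 60 °C → Category FL (Flammable Liquid).
The citrus degreaser has flash point 28.9 °C, which is < 60 °C, so it is Category FL (Flammable Liquid).
Category FL net quantity: (three 101 mL containers = 303 mL) + (two 162 mL containers = 324 mL) + 287 mL = 914 mL.
That is within the Category FL rail limit of 1 L.

Yes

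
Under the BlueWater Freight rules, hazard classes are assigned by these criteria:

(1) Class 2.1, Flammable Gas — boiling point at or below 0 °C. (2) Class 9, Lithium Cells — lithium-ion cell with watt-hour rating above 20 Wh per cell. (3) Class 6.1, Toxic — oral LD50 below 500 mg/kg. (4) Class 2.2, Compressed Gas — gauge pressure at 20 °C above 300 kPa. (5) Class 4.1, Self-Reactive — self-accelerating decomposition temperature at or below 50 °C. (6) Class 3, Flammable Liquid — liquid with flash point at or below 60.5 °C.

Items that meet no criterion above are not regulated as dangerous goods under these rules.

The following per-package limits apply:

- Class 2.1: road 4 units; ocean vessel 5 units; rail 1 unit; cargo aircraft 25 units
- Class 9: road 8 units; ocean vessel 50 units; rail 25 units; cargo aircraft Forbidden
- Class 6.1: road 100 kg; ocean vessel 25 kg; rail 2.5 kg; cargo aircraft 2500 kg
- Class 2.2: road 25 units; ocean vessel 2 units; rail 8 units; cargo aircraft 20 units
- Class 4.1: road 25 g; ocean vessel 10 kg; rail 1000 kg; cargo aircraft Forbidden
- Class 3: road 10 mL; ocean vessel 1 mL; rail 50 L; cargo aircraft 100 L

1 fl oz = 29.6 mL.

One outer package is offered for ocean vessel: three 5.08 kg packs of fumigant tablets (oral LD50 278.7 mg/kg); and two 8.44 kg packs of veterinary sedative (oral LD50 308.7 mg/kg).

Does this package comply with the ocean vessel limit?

Fumigant tablets: oral LD50 278.7 mg/kg < 500 mg/kg → Class 6.1 (Toxic).
Oral LD50 308.7 mg/kg meets the Class 6.1 criterion (Toxic), so the veterinary sedative is Class 6.1.
Total Class 6.1: (three 5.08 kg packs = 15.24 kg) + (two 8.44 kg packs = 16.88 kg) = 32.12 kg.
32.12 kg > 25 kg (ocean vessel limit, Class 6.1) — over the limit.

No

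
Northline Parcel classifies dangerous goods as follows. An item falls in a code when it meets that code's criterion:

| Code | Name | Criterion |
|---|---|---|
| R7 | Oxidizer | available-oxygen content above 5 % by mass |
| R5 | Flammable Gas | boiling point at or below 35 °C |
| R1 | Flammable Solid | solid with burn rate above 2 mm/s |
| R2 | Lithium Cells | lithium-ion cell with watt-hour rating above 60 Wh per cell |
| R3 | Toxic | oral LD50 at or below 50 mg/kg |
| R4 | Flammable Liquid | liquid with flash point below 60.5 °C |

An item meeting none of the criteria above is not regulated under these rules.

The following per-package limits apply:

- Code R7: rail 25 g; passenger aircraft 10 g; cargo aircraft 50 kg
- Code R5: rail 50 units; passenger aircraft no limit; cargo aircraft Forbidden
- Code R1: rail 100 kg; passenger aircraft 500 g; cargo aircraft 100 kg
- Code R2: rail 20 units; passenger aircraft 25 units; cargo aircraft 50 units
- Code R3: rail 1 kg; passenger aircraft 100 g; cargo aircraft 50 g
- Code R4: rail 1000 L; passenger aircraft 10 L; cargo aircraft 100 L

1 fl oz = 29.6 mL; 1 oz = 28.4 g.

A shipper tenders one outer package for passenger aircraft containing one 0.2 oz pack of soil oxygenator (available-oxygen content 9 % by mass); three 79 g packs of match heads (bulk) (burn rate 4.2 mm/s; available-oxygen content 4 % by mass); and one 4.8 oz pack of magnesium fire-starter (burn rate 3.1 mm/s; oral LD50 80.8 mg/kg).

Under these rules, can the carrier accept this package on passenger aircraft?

Yes

Soil oxygenator: available-oxygen content 9 % by mass > 5 % by mass → Code R7 (Oxidizer).
Burn rate 4.2 mm/s meets the Code R1 criterion (Flammable Solid), so the match heads (bulk) are Code R1.
Burn rate 3.1 mm/s meets the Code R1 criterion (Flammable Solid), so the magnesium fire-starter is Code R1.
Total Code R1: (three 79 g packs = 237 g) + (one 4.8 oz pack = 136.32 g) = 373.32 g.
373.32 g is within the passenger aircraft limit of 500 g for Code R1.
Code R7 quantity: one 0.2 oz pack = 5.68 g.
5.68 g ≤ 10 g (passenger aircraft limit, Code R7) — within limit.
Every hazard code is within its passenger aircraft limit and no segregation rule is violated.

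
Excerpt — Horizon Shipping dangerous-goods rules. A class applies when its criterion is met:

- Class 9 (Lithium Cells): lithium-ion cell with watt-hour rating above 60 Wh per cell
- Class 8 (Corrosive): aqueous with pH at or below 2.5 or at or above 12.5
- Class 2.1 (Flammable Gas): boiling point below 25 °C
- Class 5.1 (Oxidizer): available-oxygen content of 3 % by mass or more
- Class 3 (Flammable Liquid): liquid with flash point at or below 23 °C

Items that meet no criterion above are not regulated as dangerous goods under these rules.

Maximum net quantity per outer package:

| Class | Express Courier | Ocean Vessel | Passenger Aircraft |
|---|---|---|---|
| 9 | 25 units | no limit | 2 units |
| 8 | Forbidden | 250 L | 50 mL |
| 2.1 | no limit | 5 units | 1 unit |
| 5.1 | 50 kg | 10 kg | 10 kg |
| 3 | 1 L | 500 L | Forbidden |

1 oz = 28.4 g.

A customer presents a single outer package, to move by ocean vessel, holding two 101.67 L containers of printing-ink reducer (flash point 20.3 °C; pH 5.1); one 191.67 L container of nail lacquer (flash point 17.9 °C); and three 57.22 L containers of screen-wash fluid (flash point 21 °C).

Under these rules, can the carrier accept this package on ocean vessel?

No

The printing-ink reducer has flash point 20.3 °C, which is ≤ 23 °C, so it is Class 3 (Flammable Liquid).
With flash point 17.9 °C (≤ 23 °C), the nail lacquer falls in Class 3.
Flash point 21 °C meets the Class 3 criterion (Flammable Liquid), so the screen-wash fluid is Class 3.
Total Class 3: (two 101.67 L containers = 203.34 L) + 191.67 L + (three 57.22 L containers = 171.66 L) = 566.67 L.
566.67 L > 500 L (ocean vessel limit, Class 3) — over the limit.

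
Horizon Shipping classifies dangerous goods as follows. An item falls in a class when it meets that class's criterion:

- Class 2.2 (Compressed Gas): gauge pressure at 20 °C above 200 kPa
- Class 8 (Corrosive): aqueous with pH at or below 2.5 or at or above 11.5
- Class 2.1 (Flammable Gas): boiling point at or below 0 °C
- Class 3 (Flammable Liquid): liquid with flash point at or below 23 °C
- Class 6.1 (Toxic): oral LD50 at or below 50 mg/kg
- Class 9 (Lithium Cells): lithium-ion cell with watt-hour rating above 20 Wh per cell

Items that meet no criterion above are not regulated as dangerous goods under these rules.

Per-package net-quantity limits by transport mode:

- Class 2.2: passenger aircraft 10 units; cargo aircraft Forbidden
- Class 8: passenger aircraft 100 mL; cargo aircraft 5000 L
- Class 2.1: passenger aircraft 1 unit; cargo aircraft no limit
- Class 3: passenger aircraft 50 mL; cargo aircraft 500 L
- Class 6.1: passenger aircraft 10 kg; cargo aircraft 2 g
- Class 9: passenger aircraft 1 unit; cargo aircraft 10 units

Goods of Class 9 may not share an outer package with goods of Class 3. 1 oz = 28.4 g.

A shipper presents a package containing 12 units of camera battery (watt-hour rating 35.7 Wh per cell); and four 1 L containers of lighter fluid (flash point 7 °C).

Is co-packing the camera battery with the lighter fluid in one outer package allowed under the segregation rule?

No

The camera battery has watt-hour rating 35.7 Wh per cell, which is > 20 Wh per cell, so it is Class 9 (Lithium Cells).
The lighter fluid has flash point 7 °C, which is ≤ 23 °C, so it is Class 3 (Flammable Liquid).
Class 9 and Class 3 may not share an outer package.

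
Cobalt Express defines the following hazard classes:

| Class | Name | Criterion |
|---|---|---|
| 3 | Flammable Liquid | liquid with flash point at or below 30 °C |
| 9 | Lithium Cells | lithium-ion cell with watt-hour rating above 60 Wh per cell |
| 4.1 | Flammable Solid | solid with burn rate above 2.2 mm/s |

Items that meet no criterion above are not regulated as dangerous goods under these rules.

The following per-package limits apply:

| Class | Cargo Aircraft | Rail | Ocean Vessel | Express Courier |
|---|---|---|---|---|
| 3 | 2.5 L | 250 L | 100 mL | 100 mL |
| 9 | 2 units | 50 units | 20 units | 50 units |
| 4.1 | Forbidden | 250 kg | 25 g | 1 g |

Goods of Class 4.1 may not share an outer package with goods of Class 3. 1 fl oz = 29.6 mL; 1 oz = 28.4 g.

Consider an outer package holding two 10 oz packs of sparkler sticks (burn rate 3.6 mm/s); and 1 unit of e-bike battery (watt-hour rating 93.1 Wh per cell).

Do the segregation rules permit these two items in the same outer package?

Sparkler sticks: burn rate 3.6 mm/s > 2.2 mm/s → Class 4.1 (Flammable Solid).
Watt-hour rating 93.1 Wh per cell meets the Class 9 criterion (Lithium Cells), so the e-bike battery is Class 9.
No segregation rule bars Class 4.1 with Class 9.

Yes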